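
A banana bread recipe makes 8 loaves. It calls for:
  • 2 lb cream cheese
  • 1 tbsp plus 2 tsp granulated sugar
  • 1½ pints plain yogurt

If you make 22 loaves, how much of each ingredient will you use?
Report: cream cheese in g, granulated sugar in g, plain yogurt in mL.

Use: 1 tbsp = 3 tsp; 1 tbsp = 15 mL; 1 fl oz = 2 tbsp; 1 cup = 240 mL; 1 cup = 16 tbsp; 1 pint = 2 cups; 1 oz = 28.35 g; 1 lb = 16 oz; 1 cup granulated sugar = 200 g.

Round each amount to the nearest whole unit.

cream cheese: 2495 g; granulated sugar: 57 g; plain yogurt: 1980 mL

Scaling factor: 22/8 = 11/4 = 2.75.
cream cheese: 2 lb × 11/4 × 16 oz/lb × 28.35 g/oz ≈ 2495 g
granulated sugar: (1 tbsp + 2 tsp = 5/3 tbsp) × 11/4 ÷ 16 tbsp/cup × 200 g/cup ≈ 57 g
plain yogurt: 1.5 pint × 11/4 × 2 cup/pint × 240 mL/cup = 1980 mL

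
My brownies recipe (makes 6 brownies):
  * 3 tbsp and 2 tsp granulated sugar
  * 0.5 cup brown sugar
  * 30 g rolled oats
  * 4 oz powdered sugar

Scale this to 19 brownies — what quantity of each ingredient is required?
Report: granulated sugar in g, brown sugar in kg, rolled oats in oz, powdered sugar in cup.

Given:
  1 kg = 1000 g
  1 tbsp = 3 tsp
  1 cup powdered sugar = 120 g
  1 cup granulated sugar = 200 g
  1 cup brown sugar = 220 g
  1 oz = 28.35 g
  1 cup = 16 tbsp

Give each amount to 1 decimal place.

Scaling factor: 19/6.
granulated sugar: (3 tbsp + 2 tsp = 11/3 tbsp) × 19/6 ÷ 16 tbsp/cup × 200 g/cup ≈ 145.1 g
brown sugar: 0.5 cup × 19/6 × 220 g/cup ÷ 1000 g/kg ≈ 0.3 kg
rolled oats: 30 g × 19/6 ÷ 28.35 g/oz ≈ 3.4 oz
powdered sugar: 4 oz × 19/6 × 28.35 g/oz ÷ 120 g/cup ≈ 3.0 cup

granulated sugar: 145.1 g; brown sugar: 0.3 kg; rolled oats: 3.4 oz; powdered sugar: 3.0 cup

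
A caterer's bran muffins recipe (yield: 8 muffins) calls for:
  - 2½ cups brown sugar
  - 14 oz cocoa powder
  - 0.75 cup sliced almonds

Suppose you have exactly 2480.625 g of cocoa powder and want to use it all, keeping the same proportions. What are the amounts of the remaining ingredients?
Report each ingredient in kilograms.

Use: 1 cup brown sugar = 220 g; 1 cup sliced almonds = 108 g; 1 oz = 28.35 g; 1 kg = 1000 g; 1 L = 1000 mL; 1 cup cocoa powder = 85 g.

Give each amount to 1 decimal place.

brown sugar: 3.4 kg; sliced almonds: 0.5 kg

The original recipe has 396.9 g of cocoa powder, so the scaling factor is 2480.625 ÷ 396.9 = 25/4 = 6.25.
brown sugar: 2.5 cup × 25/4 × 220 g/cup ÷ 1000 g/kg ≈ 3.4 kg
sliced almonds: 0.75 cup × 25/4 × 108 g/cup ÷ 1000 g/kg ≈ 0.5 kg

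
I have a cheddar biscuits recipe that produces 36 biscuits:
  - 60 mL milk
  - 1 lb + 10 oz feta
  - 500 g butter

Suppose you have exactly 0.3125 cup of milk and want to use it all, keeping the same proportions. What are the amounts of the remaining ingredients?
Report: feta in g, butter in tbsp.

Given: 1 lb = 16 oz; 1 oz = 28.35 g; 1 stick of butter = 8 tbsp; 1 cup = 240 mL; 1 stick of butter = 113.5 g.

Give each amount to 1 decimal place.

The original recipe has 0.25 cup of milk, so the scaling factor is 0.3125 ÷ 0.25 = 5/4 = 1.25.
feta: (1 lb + 10 oz = 1.625 lb) × 5/4 × 16 oz/lb × 28.35 g/oz ≈ 921.4 g
butter: 500 g × 5/4 ÷ 113.5 g/stick × 8 tbsp/stick ≈ 44.1 tbsp

feta: 921.4 g; butter: 44.1 tbsp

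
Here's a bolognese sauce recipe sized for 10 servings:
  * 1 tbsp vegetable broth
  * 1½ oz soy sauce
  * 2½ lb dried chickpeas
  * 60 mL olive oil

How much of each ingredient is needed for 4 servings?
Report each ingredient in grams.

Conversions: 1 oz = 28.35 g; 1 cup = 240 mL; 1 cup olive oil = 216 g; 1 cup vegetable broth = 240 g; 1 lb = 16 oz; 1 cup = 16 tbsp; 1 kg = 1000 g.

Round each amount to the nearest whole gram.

Scaling factor: 4/10 = 2/5 = 0.4.
vegetable broth: 1 tbsp × 2/5 ÷ 16 tbsp/cup × 240 g/cup = 6 g
soy sauce: 1.5 oz × 2/5 × 28.35 g/oz ≈ 17 g
dried chickpeas: 2.5 lb × 2/5 × 16 oz/lb × 28.35 g/oz ≈ 454 g
olive oil: 60 mL × 2/5 ÷ 240 mL/cup × 216 g/cup ≈ 22 g

vegetable broth: 6 g; soy sauce: 17 g; dried chickpeas: 454 g; olive oil: 22 g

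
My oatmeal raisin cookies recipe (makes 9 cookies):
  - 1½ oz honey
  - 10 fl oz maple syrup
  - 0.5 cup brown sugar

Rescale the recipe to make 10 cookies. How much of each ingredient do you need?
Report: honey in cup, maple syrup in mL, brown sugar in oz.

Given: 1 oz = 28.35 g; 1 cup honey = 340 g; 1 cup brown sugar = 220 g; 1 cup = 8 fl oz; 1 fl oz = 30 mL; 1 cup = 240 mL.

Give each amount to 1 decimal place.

honey: 0.1 cup; maple syrup: 333.3 mL; brown sugar: 4.3 oz

Scaling factor: 10/9.
honey: 1.5 oz × 10/9 × 28.35 g/oz ÷ 340 g/cup ≈ 0.1 cup
maple syrup: 10 fl oz × 10/9 × 30 mL/fl oz ≈ 333.3 mL
brown sugar: 0.5 cup × 10/9 × 220 g/cup ÷ 28.35 g/oz ≈ 4.3 oz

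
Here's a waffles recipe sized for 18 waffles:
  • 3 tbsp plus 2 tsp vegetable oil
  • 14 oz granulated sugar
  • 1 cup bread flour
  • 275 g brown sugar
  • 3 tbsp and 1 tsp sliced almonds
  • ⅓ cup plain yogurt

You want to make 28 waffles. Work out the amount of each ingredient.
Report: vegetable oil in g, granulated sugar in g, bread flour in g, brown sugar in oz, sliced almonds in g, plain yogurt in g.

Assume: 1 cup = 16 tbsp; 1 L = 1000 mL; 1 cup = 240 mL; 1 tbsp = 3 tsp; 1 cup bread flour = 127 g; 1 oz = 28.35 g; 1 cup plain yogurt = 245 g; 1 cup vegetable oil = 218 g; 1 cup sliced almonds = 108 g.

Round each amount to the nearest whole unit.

vegetable oil: 78 g; granulated sugar: 617 g; bread flour: 198 g; brown sugar: 15 oz; sliced almonds: 35 g; plain yogurt: 127 g

Scaling factor: 28/18 = 14/9.
vegetable oil: (3 tbsp + 2 tsp = 11/3 tbsp) × 14/9 ÷ 16 tbsp/cup × 218 g/cup ≈ 78 g
granulated sugar: 14 oz × 14/9 × 28.35 g/oz ≈ 617 g
bread flour: 1 cup × 14/9 × 127 g/cup ≈ 198 g
brown sugar: 275 g × 14/9 ÷ 28.35 g/oz ≈ 15 oz
sliced almonds: (3 tbsp + 1 tsp = 10/3 tbsp) × 14/9 ÷ 16 tbsp/cup × 108 g/cup = 35 g
plain yogurt: 1/3 cup × 14/9 × 245 g/cup ≈ 127 g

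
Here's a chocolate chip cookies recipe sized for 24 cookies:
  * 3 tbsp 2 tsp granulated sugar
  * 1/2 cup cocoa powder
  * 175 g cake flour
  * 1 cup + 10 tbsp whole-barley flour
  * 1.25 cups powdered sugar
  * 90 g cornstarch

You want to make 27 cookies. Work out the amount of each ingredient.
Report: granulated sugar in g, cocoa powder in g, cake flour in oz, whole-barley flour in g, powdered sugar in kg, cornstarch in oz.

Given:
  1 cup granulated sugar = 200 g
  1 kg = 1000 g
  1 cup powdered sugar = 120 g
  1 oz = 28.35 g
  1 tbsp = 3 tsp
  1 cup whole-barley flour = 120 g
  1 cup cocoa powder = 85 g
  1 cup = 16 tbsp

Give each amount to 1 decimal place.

Scaling factor: 27/24 = 9/8 = 1.125.
granulated sugar: (3 tbsp + 2 tsp = 11/3 tbsp) × 9/8 ÷ 16 tbsp/cup × 200 g/cup ≈ 51.6 g
cocoa powder: 0.5 cup × 9/8 × 85 g/cup ≈ 47.8 g
cake flour: 175 g × 9/8 ÷ 28.35 g/oz ≈ 6.9 oz
whole-barley flour: (1 cup + 10 tbsp = 1.625 cup) × 9/8 × 120 g/cup ≈ 219.4 g
powdered sugar: 1.25 cup × 9/8 × 120 g/cup ÷ 1000 g/kg ≈ 0.2 kg
cornstarch: 90 g × 9/8 ÷ 28.35 g/oz ≈ 3.6 oz

granulated sugar: 51.6 g; cocoa powder: 47.8 g; cake flour: 6.9 oz; whole-barley flour: 219.4 g; powdered sugar: 0.2 kg; cornstarch: 3.6 oz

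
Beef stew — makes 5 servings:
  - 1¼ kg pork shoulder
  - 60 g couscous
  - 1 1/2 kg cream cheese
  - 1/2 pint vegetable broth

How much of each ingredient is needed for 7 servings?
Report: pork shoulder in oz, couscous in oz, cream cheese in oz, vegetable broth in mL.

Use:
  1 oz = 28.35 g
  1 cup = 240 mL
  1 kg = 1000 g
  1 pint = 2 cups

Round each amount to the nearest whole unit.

pork shoulder: 62 oz; couscous: 3 oz; cream cheese: 74 oz; vegetable broth: 336 mL

Scaling factor: 7/5 = 1.4.
pork shoulder: 1.25 kg × 7/5 × 1000 g/kg ÷ 28.35 g/oz ≈ 62 oz
couscous: 60 g × 7/5 ÷ 28.35 g/oz ≈ 3 oz
cream cheese: 1.5 kg × 7/5 × 1000 g/kg ÷ 28.35 g/oz ≈ 74 oz
vegetable broth: 0.5 pint × 7/5 × 2 cup/pint × 240 mL/cup = 336 mL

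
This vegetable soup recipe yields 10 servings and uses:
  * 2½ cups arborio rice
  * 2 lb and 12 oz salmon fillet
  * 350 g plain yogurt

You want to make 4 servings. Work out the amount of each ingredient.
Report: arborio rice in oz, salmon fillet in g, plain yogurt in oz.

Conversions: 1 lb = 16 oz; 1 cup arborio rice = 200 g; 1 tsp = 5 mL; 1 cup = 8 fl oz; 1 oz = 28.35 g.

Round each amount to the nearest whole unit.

arborio rice: 7 oz; salmon fillet: 499 g; plain yogurt: 5 oz

Scaling factor: 4/10 = 2/5 = 0.4.
arborio rice: 2.5 cup × 2/5 × 200 g/cup ÷ 28.35 g/oz ≈ 7 oz
salmon fillet: (2 lb + 12 oz = 2.75 lb) × 2/5 × 16 oz/lb × 28.35 g/oz ≈ 499 g
plain yogurt: 350 g × 2/5 ÷ 28.35 g/oz ≈ 5 oz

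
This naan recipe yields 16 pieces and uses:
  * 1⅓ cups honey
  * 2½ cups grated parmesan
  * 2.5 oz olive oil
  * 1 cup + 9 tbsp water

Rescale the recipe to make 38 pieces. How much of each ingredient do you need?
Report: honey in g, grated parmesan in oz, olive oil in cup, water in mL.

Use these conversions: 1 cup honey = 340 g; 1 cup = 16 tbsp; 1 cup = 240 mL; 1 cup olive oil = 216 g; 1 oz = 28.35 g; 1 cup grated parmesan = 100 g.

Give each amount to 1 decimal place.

Scaling factor: 38/16 = 19/8 = 2.375.
honey: 4/3 cup × 19/8 × 340 g/cup ≈ 1076.7 g
grated parmesan: 2.5 cup × 19/8 × 100 g/cup ÷ 28.35 g/oz ≈ 20.9 oz
olive oil: 2.5 oz × 19/8 × 28.35 g/oz ÷ 216 g/cup ≈ 0.8 cup
water: (1 cup + 9 tbsp = 1.5625 cup) × 19/8 × 240 mL/cup ≈ 890.6 mL

honey: 1076.7 g; grated parmesan: 20.9 oz; olive oil: 0.8 cup; water: 890.6 mL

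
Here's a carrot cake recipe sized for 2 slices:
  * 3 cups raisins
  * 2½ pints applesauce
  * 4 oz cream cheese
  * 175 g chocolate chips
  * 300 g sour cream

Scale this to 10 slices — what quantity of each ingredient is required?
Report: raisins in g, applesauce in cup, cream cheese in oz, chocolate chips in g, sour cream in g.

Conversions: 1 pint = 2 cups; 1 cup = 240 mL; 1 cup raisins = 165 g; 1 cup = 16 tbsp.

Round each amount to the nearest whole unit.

Scaling factor: 10/2 = 5.
raisins: 3 cup × 5 × 165 g/cup = 2475 g
applesauce: 2.5 pint × 5 × 2 cup/pint = 25 cup
cream cheese: 4 oz × 5 = 20 oz
chocolate chips: 175 g × 5 = 875 g
sour cream: 300 g × 5 = 1500 g

raisins: 2475 g; applesauce: 25 cup; cream cheese: 20 oz; chocolate chips: 875 g; sour cream: 1500 g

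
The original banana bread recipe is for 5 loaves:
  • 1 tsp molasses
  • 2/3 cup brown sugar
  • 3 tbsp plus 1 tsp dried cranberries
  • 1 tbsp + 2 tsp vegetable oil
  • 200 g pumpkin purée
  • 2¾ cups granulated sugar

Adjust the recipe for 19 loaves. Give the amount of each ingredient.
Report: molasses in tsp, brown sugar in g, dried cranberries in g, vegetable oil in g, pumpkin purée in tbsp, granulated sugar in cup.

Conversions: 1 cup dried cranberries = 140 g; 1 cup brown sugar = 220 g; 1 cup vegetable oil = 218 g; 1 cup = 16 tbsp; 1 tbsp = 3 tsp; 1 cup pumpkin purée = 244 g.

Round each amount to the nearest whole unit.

Scaling factor: 19/5 = 3.8.
molasses: 1 tsp × 19/5 ≈ 4 tsp
brown sugar: 2/3 cup × 19/5 × 220 g/cup ≈ 557 g
dried cranberries: (3 tbsp + 1 tsp = 10/3 tbsp) × 19/5 ÷ 16 tbsp/cup × 140 g/cup ≈ 111 g
vegetable oil: (1 tbsp + 2 tsp = 5/3 tbsp) × 19/5 ÷ 16 tbsp/cup × 218 g/cup ≈ 86 g
pumpkin purée: 200 g × 19/5 ÷ 244 g/cup × 16 tbsp/cup ≈ 50 tbsp
granulated sugar: 2.75 cup × 19/5 ≈ 10 cup

molasses: 4 tsp; brown sugar: 557 g; dried cranberries: 111 g; vegetable oil: 86 g; pumpkin purée: 50 tbsp; granulated sugar: 10 cup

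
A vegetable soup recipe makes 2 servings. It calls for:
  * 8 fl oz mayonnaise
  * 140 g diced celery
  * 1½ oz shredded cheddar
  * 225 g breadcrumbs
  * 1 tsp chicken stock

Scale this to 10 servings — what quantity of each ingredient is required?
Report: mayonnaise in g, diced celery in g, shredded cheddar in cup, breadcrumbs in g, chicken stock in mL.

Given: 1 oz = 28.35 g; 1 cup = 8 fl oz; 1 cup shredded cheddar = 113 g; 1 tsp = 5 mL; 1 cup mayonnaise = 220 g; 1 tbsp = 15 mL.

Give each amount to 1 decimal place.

Scaling factor: 10/2 = 5.
mayonnaise: 8 fl oz × 5 ÷ 8 fl oz/cup × 220 g/cup = 1100.0 g
diced celery: 140 g × 5 = 700.0 g
shredded cheddar: 1.5 oz × 5 × 28.35 g/oz ÷ 113 g/cup ≈ 1.9 cup
breadcrumbs: 225 g × 5 = 1125.0 g
chicken stock: 1 tsp × 5 × 5 mL/tsp = 25.0 mL

mayonnaise: 1100.0 g; diced celery: 700.0 g; shredded cheddar: 1.9 cup; breadcrumbs: 1125.0 g; chicken stock: 25.0 mL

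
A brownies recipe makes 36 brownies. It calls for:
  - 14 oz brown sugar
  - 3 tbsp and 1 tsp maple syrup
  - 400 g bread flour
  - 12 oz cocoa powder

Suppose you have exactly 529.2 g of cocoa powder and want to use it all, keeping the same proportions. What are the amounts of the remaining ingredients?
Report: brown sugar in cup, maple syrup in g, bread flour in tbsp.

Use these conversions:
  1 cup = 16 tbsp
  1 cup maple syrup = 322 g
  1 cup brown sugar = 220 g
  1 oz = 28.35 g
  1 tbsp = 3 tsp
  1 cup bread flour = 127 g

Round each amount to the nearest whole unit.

The original recipe has 340.2 g of cocoa powder, so the scaling factor is 529.2 ÷ 340.2 = 14/9.
brown sugar: 14 oz × 14/9 × 28.35 g/oz ÷ 220 g/cup ≈ 3 cup
maple syrup: (3 tbsp + 1 tsp = 10/3 tbsp) × 14/9 ÷ 16 tbsp/cup × 322 g/cup ≈ 104 g
bread flour: 400 g × 14/9 ÷ 127 g/cup × 16 tbsp/cup ≈ 78 tbsp

brown sugar: 3 cup; maple syrup: 104 g; bread flour: 78 tbsp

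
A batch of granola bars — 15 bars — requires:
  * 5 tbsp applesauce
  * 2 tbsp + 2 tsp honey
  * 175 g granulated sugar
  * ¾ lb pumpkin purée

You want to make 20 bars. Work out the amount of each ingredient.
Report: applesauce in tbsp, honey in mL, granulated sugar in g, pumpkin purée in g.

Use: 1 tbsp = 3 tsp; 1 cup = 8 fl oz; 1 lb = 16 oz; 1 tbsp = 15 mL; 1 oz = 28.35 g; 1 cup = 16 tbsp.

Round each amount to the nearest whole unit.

applesauce: 7 tbsp; honey: 53 mL; granulated sugar: 233 g; pumpkin purée: 454 g

Scaling factor: 20/15 = 4/3.
applesauce: 5 tbsp × 4/3 ≈ 7 tbsp
honey: (2 tbsp + 2 tsp = 8/3 tbsp) × 4/3 × 15 mL/tbsp ≈ 53 mL
granulated sugar: 175 g × 4/3 ≈ 233 g
pumpkin purée: 0.75 lb × 4/3 × 16 oz/lb × 28.35 g/oz ≈ 454 g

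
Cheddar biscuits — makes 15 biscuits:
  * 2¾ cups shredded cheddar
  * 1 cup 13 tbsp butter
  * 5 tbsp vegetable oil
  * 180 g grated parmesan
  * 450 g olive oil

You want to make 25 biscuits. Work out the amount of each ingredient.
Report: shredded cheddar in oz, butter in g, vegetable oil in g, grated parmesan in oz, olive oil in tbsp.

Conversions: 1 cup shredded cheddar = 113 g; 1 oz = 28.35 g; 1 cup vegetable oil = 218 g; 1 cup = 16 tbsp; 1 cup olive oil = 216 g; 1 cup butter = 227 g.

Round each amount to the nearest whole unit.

shredded cheddar: 18 oz; butter: 686 g; vegetable oil: 114 g; grated parmesan: 11 oz; olive oil: 56 tbsp

Scaling factor: 25/15 = 5/3.
shredded cheddar: 2.75 cup × 5/3 × 113 g/cup ÷ 28.35 g/oz ≈ 18 oz
butter: (1 cup + 13 tbsp = 1.8125 cup) × 5/3 × 227 g/cup ≈ 686 g
vegetable oil: 5 tbsp × 5/3 ÷ 16 tbsp/cup × 218 g/cup ≈ 114 g
grated parmesan: 180 g × 5/3 ÷ 28.35 g/oz ≈ 11 oz
olive oil: 450 g × 5/3 ÷ 216 g/cup × 16 tbsp/cup ≈ 56 tbsp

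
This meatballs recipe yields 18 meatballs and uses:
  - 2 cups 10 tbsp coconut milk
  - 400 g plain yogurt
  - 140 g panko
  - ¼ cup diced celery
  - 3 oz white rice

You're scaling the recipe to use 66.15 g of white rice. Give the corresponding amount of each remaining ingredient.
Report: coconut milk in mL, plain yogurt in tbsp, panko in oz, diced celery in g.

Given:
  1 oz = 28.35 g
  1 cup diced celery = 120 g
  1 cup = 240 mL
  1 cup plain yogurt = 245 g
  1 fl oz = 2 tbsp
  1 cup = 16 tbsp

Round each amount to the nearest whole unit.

coconut milk: 490 mL; plain yogurt: 20 tbsp; panko: 4 oz; diced celery: 23 g

The original recipe has 85.05 g of white rice, so the scaling factor is 66.15 ÷ 85.05 = 7/9.
coconut milk: (2 cup + 10 tbsp = 2.625 cup) × 7/9 × 240 mL/cup = 490 mL
plain yogurt: 400 g × 7/9 ÷ 245 g/cup × 16 tbsp/cup ≈ 20 tbsp
panko: 140 g × 7/9 ÷ 28.35 g/oz ≈ 4 oz
diced celery: 0.25 cup × 7/9 × 120 g/cup ≈ 23 g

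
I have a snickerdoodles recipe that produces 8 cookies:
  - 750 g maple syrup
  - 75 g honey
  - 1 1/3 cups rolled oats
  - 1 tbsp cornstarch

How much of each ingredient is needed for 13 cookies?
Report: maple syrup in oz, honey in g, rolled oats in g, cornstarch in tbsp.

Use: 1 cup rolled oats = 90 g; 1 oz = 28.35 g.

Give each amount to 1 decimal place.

maple syrup: 43.0 oz; honey: 121.9 g; rolled oats: 195.0 g; cornstarch: 1.6 tbsp

Scaling factor: 13/8 = 1.625.
maple syrup: 750 g × 13/8 ÷ 28.35 g/oz ≈ 43.0 oz
honey: 75 g × 13/8 ≈ 121.9 g
rolled oats: 4/3 cup × 13/8 × 90 g/cup = 195.0 g
cornstarch: 1 tbsp × 13/8 ≈ 1.6 tbsp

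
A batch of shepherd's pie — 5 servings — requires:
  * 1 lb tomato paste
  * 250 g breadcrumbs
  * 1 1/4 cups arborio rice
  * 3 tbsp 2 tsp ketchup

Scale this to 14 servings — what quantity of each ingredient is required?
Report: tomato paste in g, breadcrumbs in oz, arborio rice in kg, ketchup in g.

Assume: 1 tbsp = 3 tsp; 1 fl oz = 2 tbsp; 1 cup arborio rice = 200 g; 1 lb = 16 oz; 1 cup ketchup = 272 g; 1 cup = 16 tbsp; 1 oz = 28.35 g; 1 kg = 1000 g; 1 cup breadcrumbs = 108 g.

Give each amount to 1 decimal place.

tomato paste: 1270.1 g; breadcrumbs: 24.7 oz; arborio rice: 0.7 kg; ketchup: 174.5 g

Scaling factor: 14/5 = 2.8.
tomato paste: 1 lb × 14/5 × 16 oz/lb × 28.35 g/oz ≈ 1270.1 g
breadcrumbs: 250 g × 14/5 ÷ 28.35 g/oz ≈ 24.7 oz
arborio rice: 1.25 cup × 14/5 × 200 g/cup ÷ 1000 g/kg = 0.7 kg
ketchup: (3 tbsp + 2 tsp = 11/3 tbsp) × 14/5 ÷ 16 tbsp/cup × 272 g/cup ≈ 174.5 g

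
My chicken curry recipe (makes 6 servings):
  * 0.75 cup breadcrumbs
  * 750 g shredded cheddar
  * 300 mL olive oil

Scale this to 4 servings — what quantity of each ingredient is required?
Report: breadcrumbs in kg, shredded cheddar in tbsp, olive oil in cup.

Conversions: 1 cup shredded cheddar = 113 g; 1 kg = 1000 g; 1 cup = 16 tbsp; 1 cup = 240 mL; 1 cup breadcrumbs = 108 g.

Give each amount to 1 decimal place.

breadcrumbs: 0.1 kg; shredded cheddar: 70.8 tbsp; olive oil: 0.8 cup

Scaling factor: 4/6 = 2/3.
breadcrumbs: 0.75 cup × 2/3 × 108 g/cup ÷ 1000 g/kg ≈ 0.1 kg
shredded cheddar: 750 g × 2/3 ÷ 113 g/cup × 16 tbsp/cup ≈ 70.8 tbsp
olive oil: 300 mL × 2/3 ÷ 240 mL/cup ≈ 0.8 cup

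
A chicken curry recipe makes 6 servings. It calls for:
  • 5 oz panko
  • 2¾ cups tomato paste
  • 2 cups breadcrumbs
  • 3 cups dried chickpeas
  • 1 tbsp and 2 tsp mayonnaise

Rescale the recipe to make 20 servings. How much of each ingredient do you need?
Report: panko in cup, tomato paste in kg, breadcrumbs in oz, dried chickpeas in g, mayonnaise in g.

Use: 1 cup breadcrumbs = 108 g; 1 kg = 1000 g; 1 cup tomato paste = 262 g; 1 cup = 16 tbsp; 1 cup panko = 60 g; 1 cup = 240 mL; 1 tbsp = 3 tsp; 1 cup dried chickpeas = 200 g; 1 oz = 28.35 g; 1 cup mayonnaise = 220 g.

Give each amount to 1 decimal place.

panko: 7.9 cup; tomato paste: 2.4 kg; breadcrumbs: 25.4 oz; dried chickpeas: 2000.0 g; mayonnaise: 76.4 g

Scaling factor: 20/6 = 10/3.
panko: 5 oz × 10/3 × 28.35 g/oz ÷ 60 g/cup ≈ 7.9 cup
tomato paste: 2.75 cup × 10/3 × 262 g/cup ÷ 1000 g/kg ≈ 2.4 kg
breadcrumbs: 2 cup × 10/3 × 108 g/cup ÷ 28.35 g/oz ≈ 25.4 oz
dried chickpeas: 3 cup × 10/3 × 200 g/cup = 2000.0 g
mayonnaise: (1 tbsp + 2 tsp = 5/3 tbsp) × 10/3 ÷ 16 tbsp/cup × 220 g/cup ≈ 76.4 g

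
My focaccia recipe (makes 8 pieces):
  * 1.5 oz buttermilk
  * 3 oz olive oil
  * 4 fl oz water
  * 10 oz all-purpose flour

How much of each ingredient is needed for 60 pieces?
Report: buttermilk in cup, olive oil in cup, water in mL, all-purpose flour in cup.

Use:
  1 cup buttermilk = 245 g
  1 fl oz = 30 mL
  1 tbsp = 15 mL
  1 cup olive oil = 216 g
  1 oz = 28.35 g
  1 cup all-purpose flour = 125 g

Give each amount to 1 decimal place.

Scaling factor: 60/8 = 15/2 = 7.5.
buttermilk: 1.5 oz × 15/2 × 28.35 g/oz ÷ 245 g/cup ≈ 1.3 cup
olive oil: 3 oz × 15/2 × 28.35 g/oz ÷ 216 g/cup ≈ 3.0 cup
water: 4 fl oz × 15/2 × 30 mL/fl oz = 900.0 mL
all-purpose flour: 10 oz × 15/2 × 28.35 g/oz ÷ 125 g/cup ≈ 17.0 cup

buttermilk: 1.3 cup; olive oil: 3.0 cup; water: 900.0 mL; all-purpose flour: 17.0 cup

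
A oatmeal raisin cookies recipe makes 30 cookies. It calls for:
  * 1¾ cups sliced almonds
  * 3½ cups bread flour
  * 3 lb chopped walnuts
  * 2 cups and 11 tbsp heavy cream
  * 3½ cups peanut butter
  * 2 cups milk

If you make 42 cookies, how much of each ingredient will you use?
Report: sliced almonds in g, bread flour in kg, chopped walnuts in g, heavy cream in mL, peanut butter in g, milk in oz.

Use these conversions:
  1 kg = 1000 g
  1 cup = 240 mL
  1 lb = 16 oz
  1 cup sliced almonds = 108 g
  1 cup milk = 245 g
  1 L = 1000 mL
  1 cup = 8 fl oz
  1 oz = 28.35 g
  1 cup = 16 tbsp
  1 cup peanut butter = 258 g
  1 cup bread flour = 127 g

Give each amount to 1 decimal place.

sliced almonds: 264.6 g; bread flour: 0.6 kg; chopped walnuts: 1905.1 g; heavy cream: 903.0 mL; peanut butter: 1264.2 g; milk: 24.2 oz

Scaling factor: 42/30 = 7/5 = 1.4.
sliced almonds: 1.75 cup × 7/5 × 108 g/cup = 264.6 g
bread flour: 3.5 cup × 7/5 × 127 g/cup ÷ 1000 g/kg ≈ 0.6 kg
chopped walnuts: 3 lb × 7/5 × 16 oz/lb × 28.35 g/oz ≈ 1905.1 g
heavy cream: (2 cup + 11 tbsp = 2.6875 cup) × 7/5 × 240 mL/cup = 903.0 mL
peanut butter: 3.5 cup × 7/5 × 258 g/cup = 1264.2 g
milk: 2 cup × 7/5 × 245 g/cup ÷ 28.35 g/oz ≈ 24.2 oz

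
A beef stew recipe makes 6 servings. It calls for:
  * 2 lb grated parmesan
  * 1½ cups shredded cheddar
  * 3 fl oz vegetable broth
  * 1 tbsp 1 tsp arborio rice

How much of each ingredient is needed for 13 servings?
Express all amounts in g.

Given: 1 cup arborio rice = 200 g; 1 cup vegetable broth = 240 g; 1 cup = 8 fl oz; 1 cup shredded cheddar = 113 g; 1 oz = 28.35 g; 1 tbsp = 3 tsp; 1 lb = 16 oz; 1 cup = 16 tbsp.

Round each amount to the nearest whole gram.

Scaling factor: 13/6.
grated parmesan: 2 lb × 13/6 × 16 oz/lb × 28.35 g/oz ≈ 1966 g
shredded cheddar: 1.5 cup × 13/6 × 113 g/cup ≈ 367 g
vegetable broth: 3 fl oz × 13/6 ÷ 8 fl oz/cup × 240 g/cup = 195 g
arborio rice: (1 tbsp + 1 tsp = 4/3 tbsp) × 13/6 ÷ 16 tbsp/cup × 200 g/cup ≈ 36 g

grated parmesan: 1966 g; shredded cheddar: 367 g; vegetable broth: 195 g; arborio rice: 36 g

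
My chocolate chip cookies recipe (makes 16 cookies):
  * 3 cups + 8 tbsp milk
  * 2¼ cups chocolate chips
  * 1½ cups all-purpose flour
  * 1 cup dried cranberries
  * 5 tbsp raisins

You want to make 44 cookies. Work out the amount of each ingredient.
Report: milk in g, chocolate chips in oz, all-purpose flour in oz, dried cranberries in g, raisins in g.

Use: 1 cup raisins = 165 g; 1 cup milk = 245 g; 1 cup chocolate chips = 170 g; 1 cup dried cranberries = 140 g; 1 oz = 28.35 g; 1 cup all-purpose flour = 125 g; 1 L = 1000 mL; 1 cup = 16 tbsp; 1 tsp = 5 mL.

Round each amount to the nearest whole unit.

Scaling factor: 44/16 = 11/4 = 2.75.
milk: (3 cup + 8 tbsp = 3.5 cup) × 11/4 × 245 g/cup ≈ 2358 g
chocolate chips: 2.25 cup × 11/4 × 170 g/cup ÷ 28.35 g/oz ≈ 37 oz
all-purpose flour: 1.5 cup × 11/4 × 125 g/cup ÷ 28.35 g/oz ≈ 18 oz
dried cranberries: 1 cup × 11/4 × 140 g/cup = 385 g
raisins: 5 tbsp × 11/4 ÷ 16 tbsp/cup × 165 g/cup ≈ 142 g

milk: 2358 g; chocolate chips: 37 oz; all-purpose flour: 18 oz; dried cranberries: 385 g; raisins: 142 g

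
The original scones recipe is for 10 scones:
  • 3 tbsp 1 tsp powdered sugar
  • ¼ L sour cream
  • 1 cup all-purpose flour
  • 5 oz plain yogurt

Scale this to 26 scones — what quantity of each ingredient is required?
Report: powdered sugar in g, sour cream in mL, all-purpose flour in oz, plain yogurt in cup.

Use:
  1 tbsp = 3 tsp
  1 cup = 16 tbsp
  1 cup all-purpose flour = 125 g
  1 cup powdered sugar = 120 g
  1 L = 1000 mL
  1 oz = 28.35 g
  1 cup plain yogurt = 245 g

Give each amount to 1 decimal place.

Scaling factor: 26/10 = 13/5 = 2.6.
powdered sugar: (3 tbsp + 1 tsp = 10/3 tbsp) × 13/5 ÷ 16 tbsp/cup × 120 g/cup = 65.0 g
sour cream: 0.25 L × 13/5 × 1000 mL/L = 650.0 mL
all-purpose flour: 1 cup × 13/5 × 125 g/cup ÷ 28.35 g/oz ≈ 11.5 oz
plain yogurt: 5 oz × 13/5 × 28.35 g/oz ÷ 245 g/cup ≈ 1.5 cup

powdered sugar: 65.0 g; sour cream: 650.0 mL; all-purpose flour: 11.5 oz; plain yogurt: 1.5 cup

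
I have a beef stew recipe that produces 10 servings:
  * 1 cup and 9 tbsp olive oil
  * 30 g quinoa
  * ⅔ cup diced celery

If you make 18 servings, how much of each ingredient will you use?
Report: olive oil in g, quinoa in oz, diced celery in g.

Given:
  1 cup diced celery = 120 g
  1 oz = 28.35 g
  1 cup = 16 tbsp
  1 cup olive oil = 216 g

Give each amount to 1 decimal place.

olive oil: 607.5 g; quinoa: 1.9 oz; diced celery: 144.0 g

Scaling factor: 18/10 = 9/5 = 1.8.
olive oil: (1 cup + 9 tbsp = 1.5625 cup) × 9/5 × 216 g/cup = 607.5 g
quinoa: 30 g × 9/5 ÷ 28.35 g/oz ≈ 1.9 oz
diced celery: 2/3 cup × 9/5 × 120 g/cup = 144.0 g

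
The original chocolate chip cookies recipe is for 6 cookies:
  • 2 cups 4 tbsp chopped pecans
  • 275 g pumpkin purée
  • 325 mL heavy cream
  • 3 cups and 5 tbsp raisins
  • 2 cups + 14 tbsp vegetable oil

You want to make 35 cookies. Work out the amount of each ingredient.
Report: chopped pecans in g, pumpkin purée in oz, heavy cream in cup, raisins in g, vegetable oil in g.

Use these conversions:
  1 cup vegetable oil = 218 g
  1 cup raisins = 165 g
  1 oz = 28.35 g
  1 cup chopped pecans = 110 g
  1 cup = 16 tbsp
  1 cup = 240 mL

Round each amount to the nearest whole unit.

Scaling factor: 35/6.
chopped pecans: (2 cup + 4 tbsp = 2.25 cup) × 35/6 × 110 g/cup ≈ 1444 g
pumpkin purée: 275 g × 35/6 ÷ 28.35 g/oz ≈ 57 oz
heavy cream: 325 mL × 35/6 ÷ 240 mL/cup ≈ 8 cup
raisins: (3 cup + 5 tbsp = 3.3125 cup) × 35/6 × 165 g/cup ≈ 3188 g
vegetable oil: (2 cup + 14 tbsp = 2.875 cup) × 35/6 × 218 g/cup ≈ 3656 g

chopped pecans: 1444 g; pumpkin purée: 57 oz; heavy cream: 8 cup; raisins: 3188 g; vegetable oil: 3656 g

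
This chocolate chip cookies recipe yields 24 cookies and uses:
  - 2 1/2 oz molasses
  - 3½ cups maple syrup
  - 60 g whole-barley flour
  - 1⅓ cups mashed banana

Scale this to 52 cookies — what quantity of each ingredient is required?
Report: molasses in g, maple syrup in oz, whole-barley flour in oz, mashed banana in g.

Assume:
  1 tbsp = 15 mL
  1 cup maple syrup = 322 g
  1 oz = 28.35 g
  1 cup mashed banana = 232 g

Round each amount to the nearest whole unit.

molasses: 154 g; maple syrup: 86 oz; whole-barley flour: 5 oz; mashed banana: 670 g

Scaling factor: 52/24 = 13/6.
molasses: 2.5 oz × 13/6 × 28.35 g/oz ≈ 154 g
maple syrup: 3.5 cup × 13/6 × 322 g/cup ÷ 28.35 g/oz ≈ 86 oz
whole-barley flour: 60 g × 13/6 ÷ 28.35 g/oz ≈ 5 oz
mashed banana: 4/3 cup × 13/6 × 232 g/cup ≈ 670 g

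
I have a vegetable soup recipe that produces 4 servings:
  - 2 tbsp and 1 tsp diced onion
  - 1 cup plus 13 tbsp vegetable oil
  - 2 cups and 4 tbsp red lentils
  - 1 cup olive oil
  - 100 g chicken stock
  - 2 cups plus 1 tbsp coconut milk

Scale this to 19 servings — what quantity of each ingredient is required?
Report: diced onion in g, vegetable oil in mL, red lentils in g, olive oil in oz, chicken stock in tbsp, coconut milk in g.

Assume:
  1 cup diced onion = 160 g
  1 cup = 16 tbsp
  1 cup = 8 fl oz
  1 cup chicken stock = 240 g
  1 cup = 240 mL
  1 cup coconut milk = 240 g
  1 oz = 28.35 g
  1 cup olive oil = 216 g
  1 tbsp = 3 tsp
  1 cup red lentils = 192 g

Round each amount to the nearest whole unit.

diced onion: 111 g; vegetable oil: 2066 mL; red lentils: 2052 g; olive oil: 36 oz; chicken stock: 32 tbsp; coconut milk: 2351 g

Scaling factor: 19/4 = 4.75.
diced onion: (2 tbsp + 1 tsp = 7/3 tbsp) × 19/4 ÷ 16 tbsp/cup × 160 g/cup ≈ 111 g
vegetable oil: (1 cup + 13 tbsp = 1.8125 cup) × 19/4 × 240 mL/cup ≈ 2066 mL
red lentils: (2 cup + 4 tbsp = 2.25 cup) × 19/4 × 192 g/cup = 2052 g
olive oil: 1 cup × 19/4 × 216 g/cup ÷ 28.35 g/oz ≈ 36 oz
chicken stock: 100 g × 19/4 ÷ 240 g/cup × 16 tbsp/cup ≈ 32 tbsp
coconut milk: (2 cup + 1 tbsp = 2.0625 cup) × 19/4 × 240 g/cup ≈ 2351 g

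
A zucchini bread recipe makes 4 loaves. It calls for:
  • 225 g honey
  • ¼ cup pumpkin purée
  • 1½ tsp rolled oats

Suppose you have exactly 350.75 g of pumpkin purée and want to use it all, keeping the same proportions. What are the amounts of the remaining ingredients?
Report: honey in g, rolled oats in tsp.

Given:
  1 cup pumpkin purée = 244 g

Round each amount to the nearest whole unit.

The original recipe has 61 g of pumpkin purée, so the scaling factor is 350.75 ÷ 61 = 23/4 = 5.75.
honey: 225 g × 23/4 ≈ 1294 g
rolled oats: 1.5 tsp × 23/4 ≈ 9 tsp

honey: 1294 g; rolled oats: 9 tsp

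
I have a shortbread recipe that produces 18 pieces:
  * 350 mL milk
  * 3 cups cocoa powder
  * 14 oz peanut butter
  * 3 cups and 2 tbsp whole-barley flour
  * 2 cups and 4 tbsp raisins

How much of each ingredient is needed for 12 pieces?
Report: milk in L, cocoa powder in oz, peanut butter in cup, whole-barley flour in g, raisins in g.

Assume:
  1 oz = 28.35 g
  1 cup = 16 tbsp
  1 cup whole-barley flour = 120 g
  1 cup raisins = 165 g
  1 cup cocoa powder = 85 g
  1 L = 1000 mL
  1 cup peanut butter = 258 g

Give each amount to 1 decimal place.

Scaling factor: 12/18 = 2/3.
milk: 350 mL × 2/3 ÷ 1000 mL/L ≈ 0.2 L
cocoa powder: 3 cup × 2/3 × 85 g/cup ÷ 28.35 g/oz ≈ 6.0 oz
peanut butter: 14 oz × 2/3 × 28.35 g/oz ÷ 258 g/cup ≈ 1.0 cup
whole-barley flour: (3 cup + 2 tbsp = 3.125 cup) × 2/3 × 120 g/cup = 250.0 g
raisins: (2 cup + 4 tbsp = 2.25 cup) × 2/3 × 165 g/cup = 247.5 g

milk: 0.2 L; cocoa powder: 6.0 oz; peanut butter: 1.0 cup; whole-barley flour: 250.0 g; raisins: 247.5 g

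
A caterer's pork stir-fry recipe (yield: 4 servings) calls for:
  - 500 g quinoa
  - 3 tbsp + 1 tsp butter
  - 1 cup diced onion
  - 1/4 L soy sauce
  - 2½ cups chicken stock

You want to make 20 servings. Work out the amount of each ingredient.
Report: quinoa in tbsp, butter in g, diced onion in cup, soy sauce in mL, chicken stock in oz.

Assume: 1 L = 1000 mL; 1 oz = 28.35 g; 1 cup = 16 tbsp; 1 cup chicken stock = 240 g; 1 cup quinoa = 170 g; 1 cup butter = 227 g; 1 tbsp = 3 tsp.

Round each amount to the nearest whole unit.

Scaling factor: 20/4 = 5.
quinoa: 500 g × 5 ÷ 170 g/cup × 16 tbsp/cup ≈ 235 tbsp
butter: (3 tbsp + 1 tsp = 10/3 tbsp) × 5 ÷ 16 tbsp/cup × 227 g/cup ≈ 236 g
diced onion: 1 cup × 5 = 5 cup
soy sauce: 0.25 L × 5 × 1000 mL/L = 1250 mL
chicken stock: 2.5 cup × 5 × 240 g/cup ÷ 28.35 g/oz ≈ 106 oz

quinoa: 235 tbsp; butter: 236 g; diced onion: 5 cup; soy sauce: 1250 mL; chicken stock: 106 oz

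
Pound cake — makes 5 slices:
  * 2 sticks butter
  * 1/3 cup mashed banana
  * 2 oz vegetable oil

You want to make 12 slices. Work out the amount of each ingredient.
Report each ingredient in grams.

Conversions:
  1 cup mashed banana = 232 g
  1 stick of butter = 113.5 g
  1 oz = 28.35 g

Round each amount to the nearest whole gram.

butter: 545 g; mashed banana: 186 g; vegetable oil: 136 g

Scaling factor: 12/5 = 2.4.
butter: 2 stick × 12/5 × 113.5 g/stick ≈ 545 g
mashed banana: 1/3 cup × 12/5 × 232 g/cup ≈ 186 g
vegetable oil: 2 oz × 12/5 × 28.35 g/oz ≈ 136 g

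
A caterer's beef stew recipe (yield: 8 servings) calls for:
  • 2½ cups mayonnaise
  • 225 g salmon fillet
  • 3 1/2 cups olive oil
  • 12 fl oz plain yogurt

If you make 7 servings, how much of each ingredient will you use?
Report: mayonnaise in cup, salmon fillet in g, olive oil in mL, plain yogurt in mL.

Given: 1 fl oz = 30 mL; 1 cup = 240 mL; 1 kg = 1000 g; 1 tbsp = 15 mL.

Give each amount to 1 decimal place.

Scaling factor: 7/8 = 0.875.
mayonnaise: 2.5 cup × 7/8 ≈ 2.2 cup
salmon fillet: 225 g × 7/8 ≈ 196.9 g
olive oil: 3.5 cup × 7/8 × 240 mL/cup = 735.0 mL
plain yogurt: 12 fl oz × 7/8 × 30 mL/fl oz = 315.0 mL

mayonnaise: 2.2 cup; salmon fillet: 196.9 g; olive oil: 735.0 mL; plain yogurt: 315.0 mL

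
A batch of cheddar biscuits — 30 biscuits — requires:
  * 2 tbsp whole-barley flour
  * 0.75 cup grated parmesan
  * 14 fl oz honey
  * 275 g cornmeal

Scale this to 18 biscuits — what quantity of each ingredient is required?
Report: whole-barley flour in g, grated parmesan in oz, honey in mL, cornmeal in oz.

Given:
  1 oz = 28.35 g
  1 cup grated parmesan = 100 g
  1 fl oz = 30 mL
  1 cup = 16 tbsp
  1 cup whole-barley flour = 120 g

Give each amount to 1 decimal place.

Scaling factor: 18/30 = 3/5 = 0.6.
whole-barley flour: 2 tbsp × 3/5 ÷ 16 tbsp/cup × 120 g/cup = 9.0 g
grated parmesan: 0.75 cup × 3/5 × 100 g/cup ÷ 28.35 g/oz ≈ 1.6 oz
honey: 14 fl oz × 3/5 × 30 mL/fl oz = 252.0 mL
cornmeal: 275 g × 3/5 ÷ 28.35 g/oz ≈ 5.8 oz

whole-barley flour: 9.0 g; grated parmesan: 1.6 oz; honey: 252.0 mL; cornmeal: 5.8 oz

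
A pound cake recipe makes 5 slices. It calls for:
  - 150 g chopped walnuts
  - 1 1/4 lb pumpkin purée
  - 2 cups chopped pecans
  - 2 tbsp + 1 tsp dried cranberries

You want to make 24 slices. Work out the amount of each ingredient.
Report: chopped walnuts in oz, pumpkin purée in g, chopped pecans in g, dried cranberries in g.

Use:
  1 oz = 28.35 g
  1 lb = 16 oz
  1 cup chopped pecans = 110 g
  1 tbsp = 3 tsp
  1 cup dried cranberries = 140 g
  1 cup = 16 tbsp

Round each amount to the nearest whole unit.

chopped walnuts: 25 oz; pumpkin purée: 2722 g; chopped pecans: 1056 g; dried cranberries: 98 g

Scaling factor: 24/5 = 4.8.
chopped walnuts: 150 g × 24/5 ÷ 28.35 g/oz ≈ 25 oz
pumpkin purée: 1.25 lb × 24/5 × 16 oz/lb × 28.35 g/oz ≈ 2722 g
chopped pecans: 2 cup × 24/5 × 110 g/cup = 1056 g
dried cranberries: (2 tbsp + 1 tsp = 7/3 tbsp) × 24/5 ÷ 16 tbsp/cup × 140 g/cup = 98 g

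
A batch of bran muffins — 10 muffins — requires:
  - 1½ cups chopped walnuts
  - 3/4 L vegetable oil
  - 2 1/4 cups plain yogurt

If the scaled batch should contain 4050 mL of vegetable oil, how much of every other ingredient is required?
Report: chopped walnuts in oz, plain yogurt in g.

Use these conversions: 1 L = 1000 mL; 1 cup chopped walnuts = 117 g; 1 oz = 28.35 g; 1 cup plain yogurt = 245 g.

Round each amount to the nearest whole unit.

The original recipe has 750 mL of vegetable oil, so the scaling factor is 4050 ÷ 750 = 27/5 = 5.4.
chopped walnuts: 1.5 cup × 27/5 × 117 g/cup ÷ 28.35 g/oz ≈ 33 oz
plain yogurt: 2.25 cup × 27/5 × 245 g/cup ≈ 2977 g

chopped walnuts: 33 oz; plain yogurt: 2977 g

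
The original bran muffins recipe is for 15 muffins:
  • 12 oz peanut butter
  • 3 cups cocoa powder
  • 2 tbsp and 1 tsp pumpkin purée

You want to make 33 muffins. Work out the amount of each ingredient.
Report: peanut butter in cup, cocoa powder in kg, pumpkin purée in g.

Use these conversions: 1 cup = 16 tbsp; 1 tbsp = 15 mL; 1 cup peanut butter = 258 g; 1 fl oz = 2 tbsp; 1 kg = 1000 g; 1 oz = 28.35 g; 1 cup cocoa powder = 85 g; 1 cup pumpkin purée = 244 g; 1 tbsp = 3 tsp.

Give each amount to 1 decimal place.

peanut butter: 2.9 cup; cocoa powder: 0.6 kg; pumpkin purée: 78.3 g

Scaling factor: 33/15 = 11/5 = 2.2.
peanut butter: 12 oz × 11/5 × 28.35 g/oz ÷ 258 g/cup ≈ 2.9 cup
cocoa powder: 3 cup × 11/5 × 85 g/cup ÷ 1000 g/kg ≈ 0.6 kg
pumpkin purée: (2 tbsp + 1 tsp = 7/3 tbsp) × 11/5 ÷ 16 tbsp/cup × 244 g/cup ≈ 78.3 g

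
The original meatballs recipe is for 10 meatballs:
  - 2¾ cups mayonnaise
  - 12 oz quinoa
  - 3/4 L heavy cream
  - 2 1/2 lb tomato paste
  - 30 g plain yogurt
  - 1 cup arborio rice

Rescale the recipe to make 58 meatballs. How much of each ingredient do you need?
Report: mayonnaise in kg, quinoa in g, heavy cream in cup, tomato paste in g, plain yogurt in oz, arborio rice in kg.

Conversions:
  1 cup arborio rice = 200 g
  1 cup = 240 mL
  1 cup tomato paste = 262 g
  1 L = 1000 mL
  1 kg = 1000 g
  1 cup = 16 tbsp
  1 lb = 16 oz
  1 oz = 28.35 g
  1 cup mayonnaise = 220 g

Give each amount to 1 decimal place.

Scaling factor: 58/10 = 29/5 = 5.8.
mayonnaise: 2.75 cup × 29/5 × 220 g/cup ÷ 1000 g/kg ≈ 3.5 kg
quinoa: 12 oz × 29/5 × 28.35 g/oz ≈ 1973.2 g
heavy cream: 0.75 L × 29/5 × 1000 mL/L ÷ 240 mL/cup ≈ 18.1 cup
tomato paste: 2.5 lb × 29/5 × 16 oz/lb × 28.35 g/oz = 6577.2 g
plain yogurt: 30 g × 29/5 ÷ 28.35 g/oz ≈ 6.1 oz
arborio rice: 1 cup × 29/5 × 200 g/cup ÷ 1000 g/kg ≈ 1.2 kg

mayonnaise: 3.5 kg; quinoa: 1973.2 g; heavy cream: 18.1 cup; tomato paste: 6577.2 g; plain yogurt: 6.1 oz; arborio rice: 1.2 kg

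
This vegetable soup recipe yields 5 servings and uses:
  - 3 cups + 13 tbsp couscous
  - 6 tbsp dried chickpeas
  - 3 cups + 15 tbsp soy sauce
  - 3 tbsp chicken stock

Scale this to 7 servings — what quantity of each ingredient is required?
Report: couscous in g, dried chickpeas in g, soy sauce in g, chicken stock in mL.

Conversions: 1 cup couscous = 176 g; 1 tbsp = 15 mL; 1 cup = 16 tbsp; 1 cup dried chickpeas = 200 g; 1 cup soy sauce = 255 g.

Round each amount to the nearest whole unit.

couscous: 939 g; dried chickpeas: 105 g; soy sauce: 1406 g; chicken stock: 63 mL

Scaling factor: 7/5 = 1.4.
couscous: (3 cup + 13 tbsp = 3.8125 cup) × 7/5 × 176 g/cup ≈ 939 g
dried chickpeas: 6 tbsp × 7/5 ÷ 16 tbsp/cup × 200 g/cup = 105 g
soy sauce: (3 cup + 15 tbsp = 3.9375 cup) × 7/5 × 255 g/cup ≈ 1406 g
chicken stock: 3 tbsp × 7/5 × 15 mL/tbsp = 63 mL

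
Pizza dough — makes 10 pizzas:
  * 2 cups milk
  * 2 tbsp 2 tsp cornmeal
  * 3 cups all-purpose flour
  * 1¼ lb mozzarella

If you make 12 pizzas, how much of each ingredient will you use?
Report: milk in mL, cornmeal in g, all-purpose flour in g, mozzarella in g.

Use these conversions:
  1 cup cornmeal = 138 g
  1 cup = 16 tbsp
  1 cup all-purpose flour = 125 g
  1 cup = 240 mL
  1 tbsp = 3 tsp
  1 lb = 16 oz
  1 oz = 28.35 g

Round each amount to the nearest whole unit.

milk: 576 mL; cornmeal: 28 g; all-purpose flour: 450 g; mozzarella: 680 g

Scaling factor: 12/10 = 6/5 = 1.2.
milk: 2 cup × 6/5 × 240 mL/cup = 576 mL
cornmeal: (2 tbsp + 2 tsp = 8/3 tbsp) × 6/5 ÷ 16 tbsp/cup × 138 g/cup ≈ 28 g
all-purpose flour: 3 cup × 6/5 × 125 g/cup = 450 g
mozzarella: 1.25 lb × 6/5 × 16 oz/lb × 28.35 g/oz ≈ 680 g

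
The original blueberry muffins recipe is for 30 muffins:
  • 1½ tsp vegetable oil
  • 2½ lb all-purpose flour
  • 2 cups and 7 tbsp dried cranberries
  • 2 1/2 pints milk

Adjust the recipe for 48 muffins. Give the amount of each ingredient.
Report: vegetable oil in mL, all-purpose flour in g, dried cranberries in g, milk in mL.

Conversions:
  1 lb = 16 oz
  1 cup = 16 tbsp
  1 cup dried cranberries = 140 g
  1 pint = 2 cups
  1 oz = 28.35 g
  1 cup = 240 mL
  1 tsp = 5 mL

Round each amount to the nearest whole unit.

Scaling factor: 48/30 = 8/5 = 1.6.
vegetable oil: 1.5 tsp × 8/5 × 5 mL/tsp = 12 mL
all-purpose flour: 2.5 lb × 8/5 × 16 oz/lb × 28.35 g/oz ≈ 1814 g
dried cranberries: (2 cup + 7 tbsp = 2.4375 cup) × 8/5 × 140 g/cup = 546 g
milk: 2.5 pint × 8/5 × 2 cup/pint × 240 mL/cup = 1920 mL

vegetable oil: 12 mL; all-purpose flour: 1814 g; dried cranberries: 546 g; milk: 1920 mL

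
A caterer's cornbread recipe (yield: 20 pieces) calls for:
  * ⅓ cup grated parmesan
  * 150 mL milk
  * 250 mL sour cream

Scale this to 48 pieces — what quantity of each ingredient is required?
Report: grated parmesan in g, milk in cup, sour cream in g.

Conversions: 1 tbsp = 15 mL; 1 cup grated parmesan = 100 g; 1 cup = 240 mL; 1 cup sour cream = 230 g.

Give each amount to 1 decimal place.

grated parmesan: 80.0 g; milk: 1.5 cup; sour cream: 575.0 g

Scaling factor: 48/20 = 12/5 = 2.4.
grated parmesan: 1/3 cup × 12/5 × 100 g/cup = 80.0 g
milk: 150 mL × 12/5 ÷ 240 mL/cup = 1.5 cup
sour cream: 250 mL × 12/5 ÷ 240 mL/cup × 230 g/cup = 575.0 g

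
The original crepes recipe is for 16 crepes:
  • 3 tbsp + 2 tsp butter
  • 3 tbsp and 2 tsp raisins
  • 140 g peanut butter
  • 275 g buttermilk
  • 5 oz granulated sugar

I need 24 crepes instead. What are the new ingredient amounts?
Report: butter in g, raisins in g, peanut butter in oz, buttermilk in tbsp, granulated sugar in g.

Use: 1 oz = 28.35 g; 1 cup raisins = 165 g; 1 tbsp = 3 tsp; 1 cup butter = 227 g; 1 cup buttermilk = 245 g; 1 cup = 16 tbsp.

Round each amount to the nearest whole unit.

Scaling factor: 24/16 = 3/2 = 1.5.
butter: (3 tbsp + 2 tsp = 11/3 tbsp) × 3/2 ÷ 16 tbsp/cup × 227 g/cup ≈ 78 g
raisins: (3 tbsp + 2 tsp = 11/3 tbsp) × 3/2 ÷ 16 tbsp/cup × 165 g/cup ≈ 57 g
peanut butter: 140 g × 3/2 ÷ 28.35 g/oz ≈ 7 oz
buttermilk: 275 g × 3/2 ÷ 245 g/cup × 16 tbsp/cup ≈ 27 tbsp
granulated sugar: 5 oz × 3/2 × 28.35 g/oz ≈ 213 g

butter: 78 g; raisins: 57 g; peanut butter: 7 oz; buttermilk: 27 tbsp; granulated sugar: 213 g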